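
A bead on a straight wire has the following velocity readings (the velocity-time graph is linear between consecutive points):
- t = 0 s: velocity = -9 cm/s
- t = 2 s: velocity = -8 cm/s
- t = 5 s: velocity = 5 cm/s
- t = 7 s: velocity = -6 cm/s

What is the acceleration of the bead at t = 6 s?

Acceleration is the slope of the v-t graph on 5–7 s: (-6 − 5)/(7 − 5) = -5.5 cm/s².

-5.5 cm/s²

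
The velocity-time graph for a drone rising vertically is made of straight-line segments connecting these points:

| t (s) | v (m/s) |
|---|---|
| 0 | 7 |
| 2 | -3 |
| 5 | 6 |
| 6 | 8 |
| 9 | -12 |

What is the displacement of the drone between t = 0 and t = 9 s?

Displacement is the signed area under the v-t curve.
0–2 s: ½(7 + -3)(2) = 4 m
2–5 s: ½(-3 + 6)(3) = 4.5 m
5–6 s: ½(6 + 8)(1) = 7 m
6–9 s: ½(8 + -12)(3) = -6 m
Net displacement = 9.5 m

9.5 m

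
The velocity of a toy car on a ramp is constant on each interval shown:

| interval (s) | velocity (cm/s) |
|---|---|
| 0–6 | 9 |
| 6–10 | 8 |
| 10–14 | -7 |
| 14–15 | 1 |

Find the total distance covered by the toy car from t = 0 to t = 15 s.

Total distance travelled is ∫|v| dt — sum the magnitudes of each area piece.
0–6 s: |9| × 6 = 54 cm
6–10 s: |8| × 4 = 32 cm
10–14 s: |-7| × 4 = 28 cm
14–15 s: |1| × 1 = 1 cm
Total distance = 115 cm

115 cm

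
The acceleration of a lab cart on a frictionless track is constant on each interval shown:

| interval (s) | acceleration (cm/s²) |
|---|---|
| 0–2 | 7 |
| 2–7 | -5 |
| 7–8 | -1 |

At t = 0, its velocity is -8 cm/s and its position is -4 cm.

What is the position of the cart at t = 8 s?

On each constant-a segment, Δv = aΔt and Δx = v₀Δt + ½aΔt²; chain segment to segment.
0–2 s: v starts -8 cm/s; Δx = -8·2 + ½·7·2² = -2 cm; v ends 6 cm/s.
2–7 s: v starts 6 cm/s; Δx = 6·5 + ½·-5·5² = -32.5 cm; v ends -19 cm/s.
7–8 s: v starts -19 cm/s; Δx = -19·1 + ½·-1·1² = -19.5 cm; v ends -20 cm/s.
x(8) = -4 + Σ Δx = -58 cm.

-58 cm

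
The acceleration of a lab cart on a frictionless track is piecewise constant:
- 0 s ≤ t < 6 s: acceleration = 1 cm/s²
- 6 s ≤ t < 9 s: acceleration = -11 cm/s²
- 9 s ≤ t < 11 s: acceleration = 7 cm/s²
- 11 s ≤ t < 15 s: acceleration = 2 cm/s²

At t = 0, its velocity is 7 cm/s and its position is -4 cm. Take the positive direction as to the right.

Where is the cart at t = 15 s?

11.5 cm

On each constant-a segment, Δv = aΔt and Δx = v₀Δt + ½aΔt²; chain segment to segment.
0–6 s: v starts 7 cm/s; Δx = 7·6 + ½·1·6² = 60 cm; v ends 13 cm/s.
6–9 s: v starts 13 cm/s; Δx = 13·3 + ½·-11·3² = -10.5 cm; v ends -20 cm/s.
9–11 s: v starts -20 cm/s; Δx = -20·2 + ½·7·2² = -26 cm; v ends -6 cm/s.
11–15 s: v starts -6 cm/s; Δx = -6·4 + ½·2·4² = -8 cm; v ends 2 cm/s.
x(15) = -4 + Σ Δx = 11.5 cm.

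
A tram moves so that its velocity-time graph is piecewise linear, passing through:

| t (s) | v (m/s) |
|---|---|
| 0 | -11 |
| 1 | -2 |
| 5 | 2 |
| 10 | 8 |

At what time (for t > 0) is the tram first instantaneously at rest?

t = 3 s

v changes sign on 1–5 s (from -2 to 2); the graph is linear there, so v = 0 at t = 1 + (2)·(5 − 1)/(2 − -2) = 3 s.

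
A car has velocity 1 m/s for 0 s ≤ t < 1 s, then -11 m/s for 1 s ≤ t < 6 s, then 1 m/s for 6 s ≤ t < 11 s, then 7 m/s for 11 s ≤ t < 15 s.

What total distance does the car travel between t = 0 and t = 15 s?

Distance (not displacement) is the total path length: add the absolute areas under v-t.
0–1 s: |1| × 1 = 1 m
1–6 s: |-11| × 5 = 55 m
6–11 s: |1| × 5 = 5 m
11–15 s: |7| × 4 = 28 m
Total distance = 89 m

89 m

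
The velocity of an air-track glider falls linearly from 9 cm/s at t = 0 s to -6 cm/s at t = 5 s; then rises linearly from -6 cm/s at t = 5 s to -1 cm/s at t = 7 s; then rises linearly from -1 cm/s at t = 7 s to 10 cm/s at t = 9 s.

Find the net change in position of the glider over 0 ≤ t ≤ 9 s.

9.5 cm

Net displacement equals the area under the velocity-time graph (areas below the axis count negative).
0–5 s: ½(9 + -6)(5) = 7.5 cm
5–7 s: ½(-6 + -1)(2) = -7 cm
7–9 s: ½(-1 + 10)(2) = 9 cm
Net displacement = 9.5 cm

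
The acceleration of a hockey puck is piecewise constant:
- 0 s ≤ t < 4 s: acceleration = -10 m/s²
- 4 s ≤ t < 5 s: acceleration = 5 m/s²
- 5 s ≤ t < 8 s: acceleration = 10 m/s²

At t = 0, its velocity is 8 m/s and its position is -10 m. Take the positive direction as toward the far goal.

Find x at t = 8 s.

On each constant-a segment, Δv = aΔt and Δx = v₀Δt + ½aΔt²; chain segment to segment.
0–4 s: v starts 8 m/s; Δx = 8·4 + ½·-10·4² = -48 m; v ends -32 m/s.
4–5 s: v starts -32 m/s; Δx = -32·1 + ½·5·1² = -29.5 m; v ends -27 m/s.
5–8 s: v starts -27 m/s; Δx = -27·3 + ½·10·3² = -36 m; v ends 3 m/s.
x(8) = -10 + Σ Δx = -123.5 m.

-123.5 m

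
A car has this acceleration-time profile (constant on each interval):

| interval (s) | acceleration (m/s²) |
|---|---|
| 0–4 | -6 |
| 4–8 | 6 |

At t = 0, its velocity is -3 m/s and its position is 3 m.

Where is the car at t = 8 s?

-117 m

On each constant-a segment, Δv = aΔt and Δx = v₀Δt + ½aΔt²; chain segment to segment.
0–4 s: v starts -3 m/s; Δx = -3·4 + ½·-6·4² = -60 m; v ends -27 m/s.
4–8 s: v starts -27 m/s; Δx = -27·4 + ½·6·4² = -60 m; v ends -3 m/s.
x(8) = 3 + Σ Δx = -117 m.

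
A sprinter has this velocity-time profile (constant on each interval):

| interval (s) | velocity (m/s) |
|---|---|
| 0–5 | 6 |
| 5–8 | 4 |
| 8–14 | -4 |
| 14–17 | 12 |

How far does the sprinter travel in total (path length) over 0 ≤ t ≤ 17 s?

Distance (not displacement) is the total path length: add the absolute areas under v-t.
0–5 s: |6| × 5 = 30 m
5–8 s: |4| × 3 = 12 m
8–14 s: |-4| × 6 = 24 m
14–17 s: |12| × 3 = 36 m
Total distance = 102 m

102 m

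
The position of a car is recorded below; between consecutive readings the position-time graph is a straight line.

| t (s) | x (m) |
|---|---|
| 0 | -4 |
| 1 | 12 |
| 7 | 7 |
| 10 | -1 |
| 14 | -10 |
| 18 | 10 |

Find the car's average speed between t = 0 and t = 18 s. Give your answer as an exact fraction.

Average speed = (total path length)/(elapsed time); on a piecewise-linear x-t graph the path length is Σ|Δx|.
0–1 s: |Δx| = |12 − -4| = 16 m
1–7 s: |Δx| = |7 − 12| = 5 m
7–10 s: |Δx| = |-1 − 7| = 8 m
10–14 s: |Δx| = |-10 − -1| = 9 m
14–18 s: |Δx| = |10 − -10| = 20 m
Total path = 58 m; average speed = 58/18 = 29/9 m/s.

29/9 m/s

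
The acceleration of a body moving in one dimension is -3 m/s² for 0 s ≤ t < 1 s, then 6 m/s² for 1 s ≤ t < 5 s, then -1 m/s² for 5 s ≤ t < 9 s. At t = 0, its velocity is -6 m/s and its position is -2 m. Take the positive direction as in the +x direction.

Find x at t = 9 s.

54.5 m

On each constant-a segment, Δv = aΔt and Δx = v₀Δt + ½aΔt²; chain segment to segment.
0–1 s: v starts -6 m/s; Δx = -6·1 + ½·-3·1² = -7.5 m; v ends -9 m/s.
1–5 s: v starts -9 m/s; Δx = -9·4 + ½·6·4² = 12 m; v ends 15 m/s.
5–9 s: v starts 15 m/s; Δx = 15·4 + ½·-1·4² = 52 m; v ends 11 m/s.
x(9) = -2 + Σ Δx = 54.5 m.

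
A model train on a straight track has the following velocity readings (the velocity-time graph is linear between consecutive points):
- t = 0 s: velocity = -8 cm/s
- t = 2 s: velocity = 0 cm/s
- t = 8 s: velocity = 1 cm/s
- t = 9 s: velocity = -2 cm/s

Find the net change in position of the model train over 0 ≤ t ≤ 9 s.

-5.5 cm

Displacement is the signed area under the v-t curve.
0–2 s: ½(-8 + 0)(2) = -8 cm
2–8 s: ½(0 + 1)(6) = 3 cm
8–9 s: ½(1 + -2)(1) = -0.5 cm
Net displacement = -5.5 cm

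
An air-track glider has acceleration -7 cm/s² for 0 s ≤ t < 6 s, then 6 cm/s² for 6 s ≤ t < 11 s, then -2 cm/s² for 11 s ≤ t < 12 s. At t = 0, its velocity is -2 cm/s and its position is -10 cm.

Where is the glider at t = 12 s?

On each constant-a segment, Δv = aΔt and Δx = v₀Δt + ½aΔt²; chain segment to segment.
0–6 s: v starts -2 cm/s; Δx = -2·6 + ½·-7·6² = -138 cm; v ends -44 cm/s.
6–11 s: v starts -44 cm/s; Δx = -44·5 + ½·6·5² = -145 cm; v ends -14 cm/s.
11–12 s: v starts -14 cm/s; Δx = -14·1 + ½·-2·1² = -15 cm; v ends -16 cm/s.
x(12) = -10 + Σ Δx = -308 cm.

-308 cm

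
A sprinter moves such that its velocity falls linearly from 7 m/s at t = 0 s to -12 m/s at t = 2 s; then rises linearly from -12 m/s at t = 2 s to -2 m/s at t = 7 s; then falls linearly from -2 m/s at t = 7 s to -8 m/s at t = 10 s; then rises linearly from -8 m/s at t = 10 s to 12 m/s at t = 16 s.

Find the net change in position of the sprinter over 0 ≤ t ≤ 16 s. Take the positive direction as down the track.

-43 m

Net displacement equals the area under the velocity-time graph (areas below the axis count negative).
0–2 s: ½(7 + -12)(2) = -5 m
2–7 s: ½(-12 + -2)(5) = -35 m
7–10 s: ½(-2 + -8)(3) = -15 m
10–16 s: ½(-8 + 12)(6) = 12 m
Net displacement = -43 m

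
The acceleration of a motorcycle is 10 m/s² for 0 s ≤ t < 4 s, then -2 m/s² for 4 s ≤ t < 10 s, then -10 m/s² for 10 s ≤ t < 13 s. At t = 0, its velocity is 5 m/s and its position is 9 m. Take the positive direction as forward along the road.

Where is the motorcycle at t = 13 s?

On each constant-a segment, Δv = aΔt and Δx = v₀Δt + ½aΔt²; chain segment to segment.
0–4 s: v starts 5 m/s; Δx = 5·4 + ½·10·4² = 100 m; v ends 45 m/s.
4–10 s: v starts 45 m/s; Δx = 45·6 + ½·-2·6² = 234 m; v ends 33 m/s.
10–13 s: v starts 33 m/s; Δx = 33·3 + ½·-10·3² = 54 m; v ends 3 m/s.
x(13) = 9 + Σ Δx = 397 m.

397 m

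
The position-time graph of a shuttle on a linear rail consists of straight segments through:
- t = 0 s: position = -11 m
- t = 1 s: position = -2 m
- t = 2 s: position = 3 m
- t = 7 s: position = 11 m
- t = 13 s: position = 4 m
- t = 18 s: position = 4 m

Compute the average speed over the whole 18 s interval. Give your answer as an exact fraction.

29/18 m/s

Average speed = (total path length)/(elapsed time); on a piecewise-linear x-t graph the path length is Σ|Δx|.
0–1 s: |Δx| = |-2 − -11| = 9 m
1–2 s: |Δx| = |3 − -2| = 5 m
2–7 s: |Δx| = |11 − 3| = 8 m
7–13 s: |Δx| = |4 − 11| = 7 m
13–18 s: |Δx| = |4 − 4| = 0 m
Total path = 29 m; average speed = 29/18 = 29/18 m/s.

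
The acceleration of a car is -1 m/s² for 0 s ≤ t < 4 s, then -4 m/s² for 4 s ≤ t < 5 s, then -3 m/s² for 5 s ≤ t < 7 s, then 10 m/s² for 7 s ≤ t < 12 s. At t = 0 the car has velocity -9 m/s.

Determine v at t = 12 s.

27 m/s

Δv equals the area under the a-t graph; then v = v₀ + Δv.
0–4 s: -1 × 4 = -4 m/s
4–5 s: -4 × 1 = -4 m/s
5–7 s: -3 × 2 = -6 m/s
7–12 s: 10 × 5 = 50 m/s
Δv = 36 m/s, so v(12) = -9 + (36) = 27 m/s.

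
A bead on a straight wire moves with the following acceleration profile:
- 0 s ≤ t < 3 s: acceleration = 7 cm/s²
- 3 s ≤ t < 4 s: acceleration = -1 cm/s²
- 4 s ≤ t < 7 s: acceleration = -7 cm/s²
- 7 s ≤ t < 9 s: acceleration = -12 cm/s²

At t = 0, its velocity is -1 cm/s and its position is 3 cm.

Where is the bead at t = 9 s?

48.5 cm

On each constant-a segment, Δv = aΔt and Δx = v₀Δt + ½aΔt²; chain segment to segment.
0–3 s: v starts -1 cm/s; Δx = -1·3 + ½·7·3² = 28.5 cm; v ends 20 cm/s.
3–4 s: v starts 20 cm/s; Δx = 20·1 + ½·-1·1² = 19.5 cm; v ends 19 cm/s.
4–7 s: v starts 19 cm/s; Δx = 19·3 + ½·-7·3² = 25.5 cm; v ends -2 cm/s.
7–9 s: v starts -2 cm/s; Δx = -2·2 + ½·-12·2² = -28 cm; v ends -26 cm/s.
x(9) = 3 + Σ Δx = 48.5 cm.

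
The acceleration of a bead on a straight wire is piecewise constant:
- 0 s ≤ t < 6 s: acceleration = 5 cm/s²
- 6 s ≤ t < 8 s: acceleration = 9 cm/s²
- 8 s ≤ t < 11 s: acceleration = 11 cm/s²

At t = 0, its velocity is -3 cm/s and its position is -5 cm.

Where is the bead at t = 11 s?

323.5 cm

On each constant-a segment, Δv = aΔt and Δx = v₀Δt + ½aΔt²; chain segment to segment.
0–6 s: v starts -3 cm/s; Δx = -3·6 + ½·5·6² = 72 cm; v ends 27 cm/s.
6–8 s: v starts 27 cm/s; Δx = 27·2 + ½·9·2² = 72 cm; v ends 45 cm/s.
8–11 s: v starts 45 cm/s; Δx = 45·3 + ½·11·3² = 184.5 cm; v ends 78 cm/s.
x(11) = -5 + Σ Δx = 323.5 cm.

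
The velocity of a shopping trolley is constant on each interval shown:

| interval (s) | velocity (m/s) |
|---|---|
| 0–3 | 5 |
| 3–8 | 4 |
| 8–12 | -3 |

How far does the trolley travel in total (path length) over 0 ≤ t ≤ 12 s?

47 m

Distance (not displacement) is the total path length: add the absolute areas under v-t.
0–3 s: |5| × 3 = 15 m
3–8 s: |4| × 5 = 20 m
8–12 s: |-3| × 4 = 12 m
Total distance = 47 m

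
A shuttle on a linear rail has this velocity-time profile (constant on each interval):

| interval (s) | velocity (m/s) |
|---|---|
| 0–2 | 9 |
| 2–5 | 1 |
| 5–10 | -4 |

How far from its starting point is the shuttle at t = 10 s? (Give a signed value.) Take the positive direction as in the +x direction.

1 m

Displacement is the signed area under the v-t curve.
0–2 s: 9 × 2 = 18 m
2–5 s: 1 × 3 = 3 m
5–10 s: -4 × 5 = -20 m
Net displacement = 1 m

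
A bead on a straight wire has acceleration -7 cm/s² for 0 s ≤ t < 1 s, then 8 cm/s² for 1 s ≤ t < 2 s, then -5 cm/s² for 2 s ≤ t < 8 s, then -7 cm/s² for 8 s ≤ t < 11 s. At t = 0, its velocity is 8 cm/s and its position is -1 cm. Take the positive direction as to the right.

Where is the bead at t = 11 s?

-122 cm

On each constant-a segment, Δv = aΔt and Δx = v₀Δt + ½aΔt²; chain segment to segment.
0–1 s: v starts 8 cm/s; Δx = 8·1 + ½·-7·1² = 4.5 cm; v ends 1 cm/s.
1–2 s: v starts 1 cm/s; Δx = 1·1 + ½·8·1² = 5 cm; v ends 9 cm/s.
2–8 s: v starts 9 cm/s; Δx = 9·6 + ½·-5·6² = -36 cm; v ends -21 cm/s.
8–11 s: v starts -21 cm/s; Δx = -21·3 + ½·-7·3² = -94.5 cm; v ends -42 cm/s.
x(11) = -1 + Σ Δx = -122 cm.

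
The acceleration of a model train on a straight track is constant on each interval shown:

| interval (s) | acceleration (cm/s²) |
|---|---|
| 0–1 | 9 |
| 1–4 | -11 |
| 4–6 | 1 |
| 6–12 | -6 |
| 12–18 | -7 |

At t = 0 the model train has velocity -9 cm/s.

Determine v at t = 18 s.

Δv equals the area under the a-t graph; then v = v₀ + Δv.
0–1 s: 9 × 1 = 9 cm/s
1–4 s: -11 × 3 = -33 cm/s
4–6 s: 1 × 2 = 2 cm/s
6–12 s: -6 × 6 = -36 cm/s
12–18 s: -7 × 6 = -42 cm/s
Δv = -100 cm/s, so v(18) = -9 + (-100) = -109 cm/s.

-109 cm/s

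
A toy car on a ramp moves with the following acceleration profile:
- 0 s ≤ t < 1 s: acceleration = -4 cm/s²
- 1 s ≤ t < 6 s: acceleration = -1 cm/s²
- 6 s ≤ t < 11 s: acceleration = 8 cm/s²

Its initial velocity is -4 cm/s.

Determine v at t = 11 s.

Δv equals the area under the a-t graph; then v = v₀ + Δv.
0–1 s: -4 × 1 = -4 cm/s
1–6 s: -1 × 5 = -5 cm/s
6–11 s: 8 × 5 = 40 cm/s
Δv = 31 cm/s, so v(11) = -4 + (31) = 27 cm/s.

27 cm/s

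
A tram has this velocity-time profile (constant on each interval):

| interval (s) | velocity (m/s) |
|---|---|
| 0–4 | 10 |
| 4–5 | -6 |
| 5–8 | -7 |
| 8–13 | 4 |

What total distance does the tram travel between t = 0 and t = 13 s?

Distance (not displacement) is the total path length: add the absolute areas under v-t.
0–4 s: |10| × 4 = 40 m
4–5 s: |-6| × 1 = 6 m
5–8 s: |-7| × 3 = 21 m
8–13 s: |4| × 5 = 20 m
Total distance = 87 m

87 m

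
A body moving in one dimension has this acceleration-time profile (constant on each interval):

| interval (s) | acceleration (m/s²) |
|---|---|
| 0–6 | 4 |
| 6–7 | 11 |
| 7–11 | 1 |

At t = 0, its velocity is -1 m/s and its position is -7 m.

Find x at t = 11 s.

231.5 m

On each constant-a segment, Δv = aΔt and Δx = v₀Δt + ½aΔt²; chain segment to segment.
0–6 s: v starts -1 m/s; Δx = -1·6 + ½·4·6² = 66 m; v ends 23 m/s.
6–7 s: v starts 23 m/s; Δx = 23·1 + ½·11·1² = 28.5 m; v ends 34 m/s.
7–11 s: v starts 34 m/s; Δx = 34·4 + ½·1·4² = 144 m; v ends 38 m/s.
x(11) = -7 + Σ Δx = 231.5 m.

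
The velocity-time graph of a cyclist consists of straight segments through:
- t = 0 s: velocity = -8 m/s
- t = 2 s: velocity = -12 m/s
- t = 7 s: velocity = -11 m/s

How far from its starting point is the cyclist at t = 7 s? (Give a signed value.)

Net displacement equals the area under the velocity-time graph (areas below the axis count negative).
0–2 s: ½(-8 + -12)(2) = -20 m
2–7 s: ½(-12 + -11)(5) = -57.5 m
Net displacement = -77.5 m

-77.5 m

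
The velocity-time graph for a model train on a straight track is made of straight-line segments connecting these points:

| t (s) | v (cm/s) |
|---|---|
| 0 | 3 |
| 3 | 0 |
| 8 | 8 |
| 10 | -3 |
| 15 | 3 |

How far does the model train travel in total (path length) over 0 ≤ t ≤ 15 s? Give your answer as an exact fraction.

Distance (not displacement) is the total path length: add the absolute areas under v-t.
0–3 s: |½(3 + 0)(3)| = 4.5 cm
3–8 s: |½(0 + 8)(5)| = 20 cm
8–10 s: v = 0 at t = 104/11 s; triangle areas 64/11 + 9/11 = 73/11 cm
10–15 s: v = 0 at t = 12.5 s; triangle areas 3.75 + 3.75 = 7.5 cm
Total distance = 425/11 cm

425/11 cm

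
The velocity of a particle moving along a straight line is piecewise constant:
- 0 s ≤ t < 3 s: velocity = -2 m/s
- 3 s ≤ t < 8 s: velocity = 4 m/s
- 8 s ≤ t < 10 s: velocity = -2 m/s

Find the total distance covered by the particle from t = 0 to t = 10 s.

Distance (not displacement) is the total path length: add the absolute areas under v-t.
0–3 s: |-2| × 3 = 6 m
3–8 s: |4| × 5 = 20 m
8–10 s: |-2| × 2 = 4 m
Total distance = 30 m

30 m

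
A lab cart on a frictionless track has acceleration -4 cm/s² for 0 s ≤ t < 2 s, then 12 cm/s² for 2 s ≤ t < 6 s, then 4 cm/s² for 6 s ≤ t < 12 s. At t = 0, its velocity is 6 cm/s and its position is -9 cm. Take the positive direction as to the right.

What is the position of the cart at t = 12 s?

431 cm

On each constant-a segment, Δv = aΔt and Δx = v₀Δt + ½aΔt²; chain segment to segment.
0–2 s: v starts 6 cm/s; Δx = 6·2 + ½·-4·2² = 4 cm; v ends -2 cm/s.
2–6 s: v starts -2 cm/s; Δx = -2·4 + ½·12·4² = 88 cm; v ends 46 cm/s.
6–12 s: v starts 46 cm/s; Δx = 46·6 + ½·4·6² = 348 cm; v ends 70 cm/s.
x(12) = -9 + Σ Δx = 431 cm.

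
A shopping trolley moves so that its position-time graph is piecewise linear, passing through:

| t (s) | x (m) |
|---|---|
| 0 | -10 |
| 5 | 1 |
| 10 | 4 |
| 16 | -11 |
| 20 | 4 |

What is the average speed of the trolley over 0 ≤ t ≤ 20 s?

Average speed = (total path length)/(elapsed time); on a piecewise-linear x-t graph the path length is Σ|Δx|.
0–5 s: |Δx| = |1 − -10| = 11 m
5–10 s: |Δx| = |4 − 1| = 3 m
10–16 s: |Δx| = |-11 − 4| = 15 m
16–20 s: |Δx| = |4 − -11| = 15 m
Total path = 44 m; average speed = 44/20 = 2.2 m/s.

2.2 m/s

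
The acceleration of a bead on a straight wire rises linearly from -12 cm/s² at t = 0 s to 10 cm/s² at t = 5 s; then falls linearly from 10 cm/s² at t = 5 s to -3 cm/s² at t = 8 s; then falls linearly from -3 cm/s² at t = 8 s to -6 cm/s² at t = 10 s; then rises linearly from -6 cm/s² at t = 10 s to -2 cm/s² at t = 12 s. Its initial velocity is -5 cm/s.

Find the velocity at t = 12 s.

-16.5 cm/s

Δv equals the area under the a-t graph; then v = v₀ + Δv.
0–5 s: ½(-12 + 10)(5) = -5 cm/s
5–8 s: ½(10 + -3)(3) = 10.5 cm/s
8–10 s: ½(-3 + -6)(2) = -9 cm/s
10–12 s: ½(-6 + -2)(2) = -8 cm/s
Δv = -11.5 cm/s, so v(12) = -5 + (-11.5) = -16.5 cm/s.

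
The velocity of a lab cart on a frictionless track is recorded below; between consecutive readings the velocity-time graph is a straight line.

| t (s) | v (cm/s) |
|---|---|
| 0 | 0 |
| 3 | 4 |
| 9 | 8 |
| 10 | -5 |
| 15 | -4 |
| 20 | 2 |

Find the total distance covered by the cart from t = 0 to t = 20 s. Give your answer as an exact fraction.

2974/39 cm

Total distance travelled is ∫|v| dt — sum the magnitudes of each area piece.
0–3 s: |½(0 + 4)(3)| = 6 cm
3–9 s: |½(4 + 8)(6)| = 36 cm
9–10 s: v = 0 at t = 125/13 s; triangle areas 32/13 + 25/26 = 89/26 cm
10–15 s: |½(-5 + -4)(5)| = 22.5 cm
15–20 s: v = 0 at t = 55/3 s; triangle areas 20/3 + 5/3 = 25/3 cm
Total distance = 2974/39 cm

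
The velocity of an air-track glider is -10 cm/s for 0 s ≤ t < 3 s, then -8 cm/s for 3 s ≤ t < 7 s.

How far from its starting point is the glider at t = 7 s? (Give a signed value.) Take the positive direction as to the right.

-62 cm

Net displacement equals the area under the velocity-time graph (areas below the axis count negative).
0–3 s: -10 × 3 = -30 cm
3–7 s: -8 × 4 = -32 cm
Net displacement = -62 cm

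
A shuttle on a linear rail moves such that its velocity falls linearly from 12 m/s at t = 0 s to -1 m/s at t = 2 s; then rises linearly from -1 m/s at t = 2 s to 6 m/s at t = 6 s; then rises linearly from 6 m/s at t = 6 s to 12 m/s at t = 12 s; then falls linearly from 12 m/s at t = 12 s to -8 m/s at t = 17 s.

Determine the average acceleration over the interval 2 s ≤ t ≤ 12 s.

Average acceleration = Δv/Δt = (12 − -1)/(12 − 2) = 1.3 m/s².

1.3 m/s²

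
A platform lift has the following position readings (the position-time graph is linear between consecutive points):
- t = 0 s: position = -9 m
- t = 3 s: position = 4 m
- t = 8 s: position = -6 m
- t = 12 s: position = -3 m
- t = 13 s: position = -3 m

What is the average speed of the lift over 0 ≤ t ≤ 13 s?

Average speed = (total path length)/(elapsed time); on a piecewise-linear x-t graph the path length is Σ|Δx|.
0–3 s: |Δx| = |4 − -9| = 13 m
3–8 s: |Δx| = |-6 − 4| = 10 m
8–12 s: |Δx| = |-3 − -6| = 3 m
12–13 s: |Δx| = |-3 − -3| = 0 m
Total path = 26 m; average speed = 26/13 = 2 m/s.

2 m/s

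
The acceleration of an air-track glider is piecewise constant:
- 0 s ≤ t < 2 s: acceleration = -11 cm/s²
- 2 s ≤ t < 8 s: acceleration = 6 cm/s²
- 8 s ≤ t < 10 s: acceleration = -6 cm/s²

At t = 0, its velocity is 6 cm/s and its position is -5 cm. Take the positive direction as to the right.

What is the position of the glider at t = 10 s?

25 cm

On each constant-a segment, Δv = aΔt and Δx = v₀Δt + ½aΔt²; chain segment to segment.
0–2 s: v starts 6 cm/s; Δx = 6·2 + ½·-11·2² = -10 cm; v ends -16 cm/s.
2–8 s: v starts -16 cm/s; Δx = -16·6 + ½·6·6² = 12 cm; v ends 20 cm/s.
8–10 s: v starts 20 cm/s; Δx = 20·2 + ½·-6·2² = 28 cm; v ends 8 cm/s.
x(10) = -5 + Σ Δx = 25 cm.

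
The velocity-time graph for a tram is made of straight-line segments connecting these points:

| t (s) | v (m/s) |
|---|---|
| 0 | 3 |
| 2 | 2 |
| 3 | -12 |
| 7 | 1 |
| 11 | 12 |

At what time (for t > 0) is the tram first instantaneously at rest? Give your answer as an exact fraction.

v changes sign on 2–3 s (from 2 to -12); the graph is linear there, so v = 0 at t = 2 + (-2)·(3 − 2)/(-12 − 2) = 15/7 s.

t = 15/7 s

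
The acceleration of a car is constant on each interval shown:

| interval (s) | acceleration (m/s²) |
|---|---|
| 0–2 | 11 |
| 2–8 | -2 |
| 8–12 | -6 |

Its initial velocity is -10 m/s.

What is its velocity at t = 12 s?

-24 m/s

Δv equals the area under the a-t graph; then v = v₀ + Δv.
0–2 s: 11 × 2 = 22 m/s
2–8 s: -2 × 6 = -12 m/s
8–12 s: -6 × 4 = -24 m/s
Δv = -14 m/s, so v(12) = -10 + (-14) = -24 m/s.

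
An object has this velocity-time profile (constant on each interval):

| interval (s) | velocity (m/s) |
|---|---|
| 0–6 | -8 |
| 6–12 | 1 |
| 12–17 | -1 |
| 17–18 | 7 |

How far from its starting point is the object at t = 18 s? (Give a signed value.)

-40 m

Displacement is the signed area under the v-t curve.
0–6 s: -8 × 6 = -48 m
6–12 s: 1 × 6 = 6 m
12–17 s: -1 × 5 = -5 m
17–18 s: 7 × 1 = 7 m
Net displacement = -40 m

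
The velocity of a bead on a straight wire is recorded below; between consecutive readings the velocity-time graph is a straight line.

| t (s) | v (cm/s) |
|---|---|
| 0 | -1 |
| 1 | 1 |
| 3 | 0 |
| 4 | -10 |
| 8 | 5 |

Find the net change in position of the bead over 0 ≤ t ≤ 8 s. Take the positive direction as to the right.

-14 cm

Net displacement equals the area under the velocity-time graph (areas below the axis count negative).
0–1 s: ½(-1 + 1)(1) = 0 cm
1–3 s: ½(1 + 0)(2) = 1 cm
3–4 s: ½(0 + -10)(1) = -5 cm
4–8 s: ½(-10 + 5)(4) = -10 cm
Net displacement = -14 cm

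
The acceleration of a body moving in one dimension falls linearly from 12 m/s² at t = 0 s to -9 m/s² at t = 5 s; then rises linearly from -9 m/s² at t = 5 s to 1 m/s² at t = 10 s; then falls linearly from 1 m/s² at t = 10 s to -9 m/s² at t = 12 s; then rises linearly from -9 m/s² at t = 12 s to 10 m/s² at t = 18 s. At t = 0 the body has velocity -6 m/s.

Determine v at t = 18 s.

Δv equals the area under the a-t graph; then v = v₀ + Δv.
0–5 s: ½(12 + -9)(5) = 7.5 m/s
5–10 s: ½(-9 + 1)(5) = -20 m/s
10–12 s: ½(1 + -9)(2) = -8 m/s
12–18 s: ½(-9 + 10)(6) = 3 m/s
Δv = -17.5 m/s, so v(18) = -6 + (-17.5) = -23.5 m/s.

-23.5 m/s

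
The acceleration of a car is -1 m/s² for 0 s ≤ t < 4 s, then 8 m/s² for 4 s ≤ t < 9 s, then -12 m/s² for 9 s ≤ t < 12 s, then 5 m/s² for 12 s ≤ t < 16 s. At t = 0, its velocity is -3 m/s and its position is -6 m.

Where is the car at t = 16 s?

112 m

On each constant-a segment, Δv = aΔt and Δx = v₀Δt + ½aΔt²; chain segment to segment.
0–4 s: v starts -3 m/s; Δx = -3·4 + ½·-1·4² = -20 m; v ends -7 m/s.
4–9 s: v starts -7 m/s; Δx = -7·5 + ½·8·5² = 65 m; v ends 33 m/s.
9–12 s: v starts 33 m/s; Δx = 33·3 + ½·-12·3² = 45 m; v ends -3 m/s.
12–16 s: v starts -3 m/s; Δx = -3·4 + ½·5·4² = 28 m; v ends 17 m/s.
x(16) = -6 + Σ Δx = 112 m.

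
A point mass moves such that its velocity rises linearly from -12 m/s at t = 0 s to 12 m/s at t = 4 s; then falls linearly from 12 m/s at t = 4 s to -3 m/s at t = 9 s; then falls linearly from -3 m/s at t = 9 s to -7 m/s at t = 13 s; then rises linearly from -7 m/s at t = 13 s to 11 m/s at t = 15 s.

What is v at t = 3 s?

6 m/s

On 0–4 s the graph is linear from -12 to 12 m/s: v(3) = -12 + (12 − -12)·(3 − 0)/(4 − 0) = 6 m/s.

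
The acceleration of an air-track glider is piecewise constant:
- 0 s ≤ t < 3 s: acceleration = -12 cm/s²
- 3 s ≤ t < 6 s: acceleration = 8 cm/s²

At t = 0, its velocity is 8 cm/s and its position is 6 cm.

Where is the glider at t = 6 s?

-72 cm

On each constant-a segment, Δv = aΔt and Δx = v₀Δt + ½aΔt²; chain segment to segment.
0–3 s: v starts 8 cm/s; Δx = 8·3 + ½·-12·3² = -30 cm; v ends -28 cm/s.
3–6 s: v starts -28 cm/s; Δx = -28·3 + ½·8·3² = -48 cm; v ends -4 cm/s.
x(6) = 6 + Σ Δx = -72 cm.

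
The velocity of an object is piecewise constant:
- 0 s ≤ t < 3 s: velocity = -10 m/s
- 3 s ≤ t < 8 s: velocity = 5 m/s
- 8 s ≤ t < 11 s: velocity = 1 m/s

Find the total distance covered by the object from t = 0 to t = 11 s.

58 m

Distance (not displacement) is the total path length: add the absolute areas under v-t.
0–3 s: |-10| × 3 = 30 m
3–8 s: |5| × 5 = 25 m
8–11 s: |1| × 3 = 3 m
Total distance = 58 m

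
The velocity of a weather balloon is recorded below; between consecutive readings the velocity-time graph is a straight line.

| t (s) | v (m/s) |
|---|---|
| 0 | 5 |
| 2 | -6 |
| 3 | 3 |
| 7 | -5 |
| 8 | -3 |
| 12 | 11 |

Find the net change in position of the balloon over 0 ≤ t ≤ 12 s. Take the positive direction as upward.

5.5 m

Displacement is the signed area under the v-t curve.
0–2 s: ½(5 + -6)(2) = -1 m
2–3 s: ½(-6 + 3)(1) = -1.5 m
3–7 s: ½(3 + -5)(4) = -4 m
7–8 s: ½(-5 + -3)(1) = -4 m
8–12 s: ½(-3 + 11)(4) = 16 m
Net displacement = 5.5 m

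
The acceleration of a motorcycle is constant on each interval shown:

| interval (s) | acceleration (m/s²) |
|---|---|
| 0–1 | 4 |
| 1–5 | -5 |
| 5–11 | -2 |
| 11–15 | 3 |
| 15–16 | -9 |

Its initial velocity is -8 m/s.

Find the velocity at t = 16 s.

-33 m/s

Δv equals the area under the a-t graph; then v = v₀ + Δv.
0–1 s: 4 × 1 = 4 m/s
1–5 s: -5 × 4 = -20 m/s
5–11 s: -2 × 6 = -12 m/s
11–15 s: 3 × 4 = 12 m/s
15–16 s: -9 × 1 = -9 m/s
Δv = -25 m/s, so v(16) = -8 + (-25) = -33 m/s.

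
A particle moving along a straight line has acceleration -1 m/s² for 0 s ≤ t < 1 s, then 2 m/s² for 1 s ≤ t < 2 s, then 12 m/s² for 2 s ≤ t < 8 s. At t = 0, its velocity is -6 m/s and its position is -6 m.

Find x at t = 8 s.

167.5 m

On each constant-a segment, Δv = aΔt and Δx = v₀Δt + ½aΔt²; chain segment to segment.
0–1 s: v starts -6 m/s; Δx = -6·1 + ½·-1·1² = -6.5 m; v ends -7 m/s.
1–2 s: v starts -7 m/s; Δx = -7·1 + ½·2·1² = -6 m; v ends -5 m/s.
2–8 s: v starts -5 m/s; Δx = -5·6 + ½·12·6² = 186 m; v ends 67 m/s.
x(8) = -6 + Σ Δx = 167.5 m.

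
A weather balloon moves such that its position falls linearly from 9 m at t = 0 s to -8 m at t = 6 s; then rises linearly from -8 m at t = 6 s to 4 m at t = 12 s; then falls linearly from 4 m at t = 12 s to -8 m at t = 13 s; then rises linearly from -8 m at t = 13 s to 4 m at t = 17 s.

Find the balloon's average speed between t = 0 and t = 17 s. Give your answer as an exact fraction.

Average speed = (total path length)/(elapsed time); on a piecewise-linear x-t graph the path length is Σ|Δx|.
0–6 s: |Δx| = |-8 − 9| = 17 m
6–12 s: |Δx| = |4 − -8| = 12 m
12–13 s: |Δx| = |-8 − 4| = 12 m
13–17 s: |Δx| = |4 − -8| = 12 m
Total path = 53 m; average speed = 53/17 = 53/17 m/s.

53/17 m/s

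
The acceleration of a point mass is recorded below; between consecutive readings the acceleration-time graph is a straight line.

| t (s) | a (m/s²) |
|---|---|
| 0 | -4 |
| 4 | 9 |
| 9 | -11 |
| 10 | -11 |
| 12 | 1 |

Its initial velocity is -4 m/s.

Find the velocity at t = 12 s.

Δv equals the area under the a-t graph; then v = v₀ + Δv.
0–4 s: ½(-4 + 9)(4) = 10 m/s
4–9 s: ½(9 + -11)(5) = -5 m/s
9–10 s: -11 × 1 = -11 m/s
10–12 s: ½(-11 + 1)(2) = -10 m/s
Δv = -16 m/s, so v(12) = -4 + (-16) = -20 m/s.

-20 m/s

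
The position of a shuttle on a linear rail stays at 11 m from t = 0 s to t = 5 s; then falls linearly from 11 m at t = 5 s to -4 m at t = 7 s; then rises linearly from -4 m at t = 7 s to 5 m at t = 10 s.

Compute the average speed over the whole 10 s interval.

2.4 m/s

Average speed = (total path length)/(elapsed time); on a piecewise-linear x-t graph the path length is Σ|Δx|.
0–5 s: |Δx| = |11 − 11| = 0 m
5–7 s: |Δx| = |-4 − 11| = 15 m
7–10 s: |Δx| = |5 − -4| = 9 m
Total path = 24 m; average speed = 24/10 = 2.4 m/s.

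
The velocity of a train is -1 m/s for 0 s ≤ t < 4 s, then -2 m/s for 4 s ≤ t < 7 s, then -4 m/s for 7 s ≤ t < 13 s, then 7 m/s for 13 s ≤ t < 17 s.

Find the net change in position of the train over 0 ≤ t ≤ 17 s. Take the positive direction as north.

-6 m

Displacement is the signed area under the v-t curve.
0–4 s: -1 × 4 = -4 m
4–7 s: -2 × 3 = -6 m
7–13 s: -4 × 6 = -24 m
13–17 s: 7 × 4 = 28 m
Net displacement = -6 m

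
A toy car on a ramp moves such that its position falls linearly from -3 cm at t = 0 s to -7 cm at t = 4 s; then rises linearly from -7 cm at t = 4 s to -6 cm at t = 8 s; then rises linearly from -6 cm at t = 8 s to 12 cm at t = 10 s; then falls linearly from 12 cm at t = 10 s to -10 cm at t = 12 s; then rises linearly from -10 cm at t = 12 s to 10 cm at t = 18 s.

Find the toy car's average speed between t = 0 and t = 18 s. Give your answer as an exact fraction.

Average speed = (total path length)/(elapsed time); on a piecewise-linear x-t graph the path length is Σ|Δx|.
0–4 s: |Δx| = |-7 − -3| = 4 cm
4–8 s: |Δx| = |-6 − -7| = 1 cm
8–10 s: |Δx| = |12 − -6| = 18 cm
10–12 s: |Δx| = |-10 − 12| = 22 cm
12–18 s: |Δx| = |10 − -10| = 20 cm
Total path = 65 cm; average speed = 65/18 = 65/18 cm/s.

65/18 cm/s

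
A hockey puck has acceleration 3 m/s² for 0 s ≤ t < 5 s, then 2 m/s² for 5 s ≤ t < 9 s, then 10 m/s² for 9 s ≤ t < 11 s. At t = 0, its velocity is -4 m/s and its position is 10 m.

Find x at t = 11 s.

145.5 m

On each constant-a segment, Δv = aΔt and Δx = v₀Δt + ½aΔt²; chain segment to segment.
0–5 s: v starts -4 m/s; Δx = -4·5 + ½·3·5² = 17.5 m; v ends 11 m/s.
5–9 s: v starts 11 m/s; Δx = 11·4 + ½·2·4² = 60 m; v ends 19 m/s.
9–11 s: v starts 19 m/s; Δx = 19·2 + ½·10·2² = 58 m; v ends 39 m/s.
x(11) = 10 + Σ Δx = 145.5 m.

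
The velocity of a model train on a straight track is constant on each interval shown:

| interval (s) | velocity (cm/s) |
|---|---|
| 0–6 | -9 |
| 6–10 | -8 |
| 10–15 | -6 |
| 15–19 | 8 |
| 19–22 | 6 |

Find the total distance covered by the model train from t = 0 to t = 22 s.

166 cm

Total distance travelled is ∫|v| dt — sum the magnitudes of each area piece.
0–6 s: |-9| × 6 = 54 cm
6–10 s: |-8| × 4 = 32 cm
10–15 s: |-6| × 5 = 30 cm
15–19 s: |8| × 4 = 32 cm
19–22 s: |6| × 3 = 18 cm
Total distance = 166 cm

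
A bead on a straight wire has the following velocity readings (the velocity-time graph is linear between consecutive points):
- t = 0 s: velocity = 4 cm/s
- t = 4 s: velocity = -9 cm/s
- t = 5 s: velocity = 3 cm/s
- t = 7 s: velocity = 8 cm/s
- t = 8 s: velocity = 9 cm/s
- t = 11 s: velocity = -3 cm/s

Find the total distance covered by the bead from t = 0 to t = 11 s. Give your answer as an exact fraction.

1285/26 cm

Distance (not displacement) is the total path length: add the absolute areas under v-t.
0–4 s: v = 0 at t = 16/13 s; triangle areas 32/13 + 162/13 = 194/13 cm
4–5 s: v = 0 at t = 4.75 s; triangle areas 3.375 + 0.375 = 3.75 cm
5–7 s: |½(3 + 8)(2)| = 11 cm
7–8 s: |½(8 + 9)(1)| = 8.5 cm
8–11 s: v = 0 at t = 10.25 s; triangle areas 10.125 + 1.125 = 11.25 cm
Total distance = 1285/26 cm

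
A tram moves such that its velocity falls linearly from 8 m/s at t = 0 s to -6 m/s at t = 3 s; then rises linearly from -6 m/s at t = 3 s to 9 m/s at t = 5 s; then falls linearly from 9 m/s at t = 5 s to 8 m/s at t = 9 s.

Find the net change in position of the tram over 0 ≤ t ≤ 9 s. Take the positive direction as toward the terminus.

40 m

Net displacement equals the area under the velocity-time graph (areas below the axis count negative).
0–3 s: ½(8 + -6)(3) = 3 m
3–5 s: ½(-6 + 9)(2) = 3 m
5–9 s: ½(9 + 8)(4) = 34 m
Net displacement = 40 m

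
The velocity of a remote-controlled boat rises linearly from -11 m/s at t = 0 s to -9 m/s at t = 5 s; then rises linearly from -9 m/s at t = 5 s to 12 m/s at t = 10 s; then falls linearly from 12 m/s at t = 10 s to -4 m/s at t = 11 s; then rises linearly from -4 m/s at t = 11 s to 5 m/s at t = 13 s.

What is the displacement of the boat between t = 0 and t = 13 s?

-37.5 m

Net displacement equals the area under the velocity-time graph (areas below the axis count negative).
0–5 s: ½(-11 + -9)(5) = -50 m
5–10 s: ½(-9 + 12)(5) = 7.5 m
10–11 s: ½(12 + -4)(1) = 4 m
11–13 s: ½(-4 + 5)(2) = 1 m
Net displacement = -37.5 m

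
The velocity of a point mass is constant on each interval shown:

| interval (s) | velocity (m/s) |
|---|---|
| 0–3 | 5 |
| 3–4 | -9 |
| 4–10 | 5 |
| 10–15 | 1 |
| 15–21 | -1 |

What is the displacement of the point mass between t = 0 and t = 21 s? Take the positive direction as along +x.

35 m

Displacement is the signed area under the v-t curve.
0–3 s: 5 × 3 = 15 m
3–4 s: -9 × 1 = -9 m
4–10 s: 5 × 6 = 30 m
10–15 s: 1 × 5 = 5 m
15–21 s: -1 × 6 = -6 m
Net displacement = 35 m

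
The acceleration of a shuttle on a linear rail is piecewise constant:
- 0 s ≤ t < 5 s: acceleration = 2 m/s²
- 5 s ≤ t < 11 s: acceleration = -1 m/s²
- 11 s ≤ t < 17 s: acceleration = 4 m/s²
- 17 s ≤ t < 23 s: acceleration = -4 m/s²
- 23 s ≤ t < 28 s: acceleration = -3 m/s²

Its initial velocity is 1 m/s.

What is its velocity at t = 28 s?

-10 m/s

Δv equals the area under the a-t graph; then v = v₀ + Δv.
0–5 s: 2 × 5 = 10 m/s
5–11 s: -1 × 6 = -6 m/s
11–17 s: 4 × 6 = 24 m/s
17–23 s: -4 × 6 = -24 m/s
23–28 s: -3 × 5 = -15 m/s
Δv = -11 m/s, so v(28) = 1 + (-11) = -10 m/s.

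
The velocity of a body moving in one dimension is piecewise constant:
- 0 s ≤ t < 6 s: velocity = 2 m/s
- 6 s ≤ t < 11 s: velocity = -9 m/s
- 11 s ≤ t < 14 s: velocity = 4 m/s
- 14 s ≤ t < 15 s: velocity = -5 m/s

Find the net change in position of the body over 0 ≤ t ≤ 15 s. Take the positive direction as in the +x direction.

-26 m

Net displacement equals the area under the velocity-time graph (areas below the axis count negative).
0–6 s: 2 × 6 = 12 m
6–11 s: -9 × 5 = -45 m
11–14 s: 4 × 3 = 12 m
14–15 s: -5 × 1 = -5 m
Net displacement = -26 m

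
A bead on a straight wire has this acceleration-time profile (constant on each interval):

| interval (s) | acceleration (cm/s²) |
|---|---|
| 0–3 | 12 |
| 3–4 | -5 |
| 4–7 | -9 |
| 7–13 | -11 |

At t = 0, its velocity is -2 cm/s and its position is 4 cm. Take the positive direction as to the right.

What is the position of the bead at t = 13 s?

-56 cm

On each constant-a segment, Δv = aΔt and Δx = v₀Δt + ½aΔt²; chain segment to segment.
0–3 s: v starts -2 cm/s; Δx = -2·3 + ½·12·3² = 48 cm; v ends 34 cm/s.
3–4 s: v starts 34 cm/s; Δx = 34·1 + ½·-5·1² = 31.5 cm; v ends 29 cm/s.
4–7 s: v starts 29 cm/s; Δx = 29·3 + ½·-9·3² = 46.5 cm; v ends 2 cm/s.
7–13 s: v starts 2 cm/s; Δx = 2·6 + ½·-11·6² = -186 cm; v ends -64 cm/s.
x(13) = 4 + Σ Δx = -56 cm.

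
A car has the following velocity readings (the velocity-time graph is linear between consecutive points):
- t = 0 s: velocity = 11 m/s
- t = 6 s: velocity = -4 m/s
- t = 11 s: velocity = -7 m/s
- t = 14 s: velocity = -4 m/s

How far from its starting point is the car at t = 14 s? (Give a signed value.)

Displacement is the signed area under the v-t curve.
0–6 s: ½(11 + -4)(6) = 21 m
6–11 s: ½(-4 + -7)(5) = -27.5 m
11–14 s: ½(-7 + -4)(3) = -16.5 m
Net displacement = -23 m

-23 m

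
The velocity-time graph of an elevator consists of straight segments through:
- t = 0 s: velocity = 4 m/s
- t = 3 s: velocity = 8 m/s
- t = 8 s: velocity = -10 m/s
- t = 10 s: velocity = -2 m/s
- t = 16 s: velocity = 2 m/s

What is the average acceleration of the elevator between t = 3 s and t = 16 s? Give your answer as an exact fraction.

Average acceleration = Δv/Δt = (2 − 8)/(16 − 3) = -6/13 m/s².

-6/13 m/s²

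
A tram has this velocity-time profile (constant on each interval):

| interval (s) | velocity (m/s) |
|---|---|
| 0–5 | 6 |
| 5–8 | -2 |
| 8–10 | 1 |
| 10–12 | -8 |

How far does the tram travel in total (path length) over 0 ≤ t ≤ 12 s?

Total distance travelled is ∫|v| dt — sum the magnitudes of each area piece.
0–5 s: |6| × 5 = 30 m
5–8 s: |-2| × 3 = 6 m
8–10 s: |1| × 2 = 2 m
10–12 s: |-8| × 2 = 16 m
Total distance = 54 m

54 m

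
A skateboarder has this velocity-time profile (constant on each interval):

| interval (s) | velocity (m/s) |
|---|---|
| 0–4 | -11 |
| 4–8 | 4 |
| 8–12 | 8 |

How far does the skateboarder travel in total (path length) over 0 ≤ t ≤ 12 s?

92 m

Total distance travelled is ∫|v| dt — sum the magnitudes of each area piece.
0–4 s: |-11| × 4 = 44 m
4–8 s: |4| × 4 = 16 m
8–12 s: |8| × 4 = 32 m
Total distance = 92 m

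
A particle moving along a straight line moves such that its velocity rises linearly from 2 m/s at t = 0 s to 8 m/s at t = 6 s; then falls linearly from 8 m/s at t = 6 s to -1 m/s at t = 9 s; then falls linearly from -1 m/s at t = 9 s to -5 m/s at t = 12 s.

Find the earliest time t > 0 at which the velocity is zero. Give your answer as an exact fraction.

t = 26/3 s

v changes sign on 6–9 s (from 8 to -1); the graph is linear there, so v = 0 at t = 6 + (-8)·(9 − 6)/(-1 − 8) = 26/3 s.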